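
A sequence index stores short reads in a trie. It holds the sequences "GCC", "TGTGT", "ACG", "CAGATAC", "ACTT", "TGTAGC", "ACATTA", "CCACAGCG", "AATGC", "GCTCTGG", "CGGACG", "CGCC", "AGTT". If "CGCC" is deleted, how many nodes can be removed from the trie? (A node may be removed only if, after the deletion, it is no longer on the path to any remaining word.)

2

After clearing the end-marker at "CGCC", prune upward until reaching a node still needed by another word.
The suffix "CC" (2 nodes) is used only by "CGCC"; the node for "CG" still has the child "G", so pruning stops there.
Nodes removed: 2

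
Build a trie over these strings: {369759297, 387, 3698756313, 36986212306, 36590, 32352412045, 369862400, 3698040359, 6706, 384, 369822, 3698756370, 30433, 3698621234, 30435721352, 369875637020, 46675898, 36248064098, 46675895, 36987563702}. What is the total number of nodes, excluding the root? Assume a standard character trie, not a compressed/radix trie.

Count nodes per top-level branch (shared prefixes stored once):
  '3'-branch (30433, 30435721352, 32352412045, 36248064098, 36590, 369759297, 3698040359, 369822, 36986212306, 3698621234, 369862400, 3698756313, 3698756370, 36987563702, 369875637020, 384, 387): 75 nodes
  '4'-branch (46675895, 46675898): 9 nodes
  '6'-branch (6706): 4 nodes
Sum: 88

88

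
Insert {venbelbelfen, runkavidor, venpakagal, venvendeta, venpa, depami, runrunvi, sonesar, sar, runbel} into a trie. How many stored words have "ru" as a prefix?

3

Filter for entries beginning with "ru":
Words under "ru": runbel, runkavidor, runrunvi
Count: 3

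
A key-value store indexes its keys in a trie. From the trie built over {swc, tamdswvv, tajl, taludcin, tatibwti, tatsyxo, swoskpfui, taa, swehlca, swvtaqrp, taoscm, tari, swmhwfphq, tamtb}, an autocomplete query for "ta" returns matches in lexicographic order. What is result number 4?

Words with prefix "ta", in lexicographic order: "taa", "tajl", "taludcin", "tamdswvv", "tamtb", "taoscm", "tari", "tatibwti", "tatsyxo"
Position 4: tamdswvv

tamdswvv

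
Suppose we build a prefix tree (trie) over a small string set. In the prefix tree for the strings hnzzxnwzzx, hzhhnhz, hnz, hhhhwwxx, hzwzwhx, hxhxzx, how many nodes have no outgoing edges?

A leaf is a node with no children — equivalently, the end of a word that is not a proper prefix of any other stored word.
Those words: "hhhhwwxx", "hnzzxnwzzx", "hxhxzx", "hzhhnhz", "hzwzwhx"
Leaf count: 5

5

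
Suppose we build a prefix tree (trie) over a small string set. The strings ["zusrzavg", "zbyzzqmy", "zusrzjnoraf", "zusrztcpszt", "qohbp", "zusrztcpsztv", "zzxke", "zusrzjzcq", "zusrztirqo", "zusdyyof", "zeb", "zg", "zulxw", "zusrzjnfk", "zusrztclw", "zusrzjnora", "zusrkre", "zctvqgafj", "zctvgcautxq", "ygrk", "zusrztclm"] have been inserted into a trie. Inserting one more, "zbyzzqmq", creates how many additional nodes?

1

The longest prefix of "zbyzzqmq" already in the trie is "zbyzzqm" (length 7).
New nodes needed: |"zbyzzqmq"| − 7 = 8 − 7 = 1.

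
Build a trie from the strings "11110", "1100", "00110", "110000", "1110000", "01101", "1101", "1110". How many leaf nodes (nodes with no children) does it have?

Leaves are exactly the stored words that no other stored word extends.
Those words: "00110", "01101", "110000", "1101", "1110000", "11110"
Leaf count: 6

6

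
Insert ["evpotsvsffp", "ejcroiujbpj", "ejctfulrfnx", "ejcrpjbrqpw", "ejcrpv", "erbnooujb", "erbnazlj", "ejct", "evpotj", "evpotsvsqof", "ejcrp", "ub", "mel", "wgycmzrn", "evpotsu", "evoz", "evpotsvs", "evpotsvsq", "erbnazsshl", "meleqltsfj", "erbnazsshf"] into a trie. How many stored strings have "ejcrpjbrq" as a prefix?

Traverse to the node for "ejcrpjbrq", then collect every word in that subtree.
Matches: "ejcrpjbrqpw"
Count: 1

1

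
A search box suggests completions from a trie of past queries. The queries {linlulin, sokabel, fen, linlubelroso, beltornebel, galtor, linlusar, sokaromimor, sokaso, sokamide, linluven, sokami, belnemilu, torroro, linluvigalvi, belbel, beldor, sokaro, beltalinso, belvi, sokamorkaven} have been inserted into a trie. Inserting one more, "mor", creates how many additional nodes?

"mor" shares no prefix with any stored word, so all 3 characters open new nodes.
3 − 0 = 3 new nodes.

3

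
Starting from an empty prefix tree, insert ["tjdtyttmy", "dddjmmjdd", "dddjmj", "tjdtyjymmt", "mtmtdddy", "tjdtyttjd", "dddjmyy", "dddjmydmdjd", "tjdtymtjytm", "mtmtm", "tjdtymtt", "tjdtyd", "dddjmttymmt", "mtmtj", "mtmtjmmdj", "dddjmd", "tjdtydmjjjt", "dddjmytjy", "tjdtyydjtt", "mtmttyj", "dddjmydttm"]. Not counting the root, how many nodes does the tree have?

81

Insert word by word; a character creates a node only if that edge doesn't already exist:
  "tjdtyttmy" → 9 new (t, j, d, t, y, t, t, m, y)
  "dddjmmjdd" → 9 new (d, d, d, j, m, m, j, d, d)
  "dddjmj" → prefix "dddjm" already present; 1 new (j)
  "tjdtyjymmt" → prefix "tjdty" already present; 5 new (j, y, m, m, t)
  "mtmtdddy" → 8 new (m, t, m, t, d, d, d, y)
  "tjdtyttjd" → prefix "tjdtytt" already present; 2 new (j, d)
  "dddjmyy" → prefix "dddjm" already present; 2 new (y, y)
  "dddjmydmdjd" → prefix "dddjmy" already present; 5 new (d, m, d, j, d)
  "tjdtymtjytm" → prefix "tjdty" already present; 6 new (m, t, j, y, t, m)
  "mtmtm" → prefix "mtmt" already present; 1 new (m)
  "tjdtymtt" → prefix "tjdtymt" already present; 1 new (t)
  "tjdtyd" → prefix "tjdty" already present; 1 new (d)
  "dddjmttymmt" → prefix "dddjm" already present; 6 new (t, t, y, m, m, t)
  "mtmtj" → prefix "mtmt" already present; 1 new (j)
  "mtmtjmmdj" → prefix "mtmtj" already present; 4 new (m, m, d, j)
  "dddjmd" → prefix "dddjm" already present; 1 new (d)
  "tjdtydmjjjt" → prefix "tjdtyd" already present; 5 new (m, j, j, j, t)
  "dddjmytjy" → prefix "dddjmy" already present; 3 new (t, j, y)
  "tjdtyydjtt" → prefix "tjdty" already present; 5 new (y, d, j, t, t)
  "mtmttyj" → prefix "mtmt" already present; 3 new (t, y, j)
  "dddjmydttm" → prefix "dddjmyd" already present; 3 new (t, t, m)
Total nodes = 9 + 9 + 1 + 5 + 8 + 2 + 2 + 5 + 6 + 1 + 1 + 1 + 6 + 1 + 4 + 1 + 5 + 3 + 5 + 3 + 3 = 81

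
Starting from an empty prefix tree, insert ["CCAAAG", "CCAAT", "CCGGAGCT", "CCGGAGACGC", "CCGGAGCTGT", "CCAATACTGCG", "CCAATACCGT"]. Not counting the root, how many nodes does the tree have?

28

Insert word by word; a character creates a node only if that edge doesn't already exist:
  "CCAAAG" → 6 new (C, C, A, A, A, G)
  "CCAAT" → prefix "CCAA" already present; 1 new (T)
  "CCGGAGCT" → prefix "CC" already present; 6 new (G, G, A, G, C, T)
  "CCGGAGACGC" → prefix "CCGGAG" already present; 4 new (A, C, G, C)
  "CCGGAGCTGT" → prefix "CCGGAGCT" already present; 2 new (G, T)
  "CCAATACTGCG" → prefix "CCAAT" already present; 6 new (A, C, T, G, C, G)
  "CCAATACCGT" → prefix "CCAATAC" already present; 3 new (C, G, T)
Total nodes = 6 + 1 + 6 + 4 + 2 + 6 + 3 = 28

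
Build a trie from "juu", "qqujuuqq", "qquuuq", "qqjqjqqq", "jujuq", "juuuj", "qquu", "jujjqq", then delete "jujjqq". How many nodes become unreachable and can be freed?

3

A node on "jujjqq"'s path can go only if nothing else ends at it or branches off below it.
The suffix "jqq" (3 nodes) is used only by "jujjqq"; the node for "juj" still has the child "u", so pruning stops there.
Nodes removed: 3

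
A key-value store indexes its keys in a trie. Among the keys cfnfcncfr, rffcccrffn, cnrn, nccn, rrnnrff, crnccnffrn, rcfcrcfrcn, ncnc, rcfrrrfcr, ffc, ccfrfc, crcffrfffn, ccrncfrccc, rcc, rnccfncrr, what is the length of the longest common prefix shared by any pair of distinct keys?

The deepest shared node is where two words last agree before diverging.
"rcfcrcfrcn" and "rcfrrrfcr" agree on "rcf" (3 characters) before diverging; nothing deeper is shared.
Longest shared-prefix length: 3

3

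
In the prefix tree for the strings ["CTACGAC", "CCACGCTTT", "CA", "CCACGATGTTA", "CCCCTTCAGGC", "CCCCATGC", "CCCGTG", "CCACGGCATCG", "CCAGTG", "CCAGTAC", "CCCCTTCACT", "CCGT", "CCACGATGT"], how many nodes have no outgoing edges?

A leaf is a node with no children — equivalently, the end of a word that is not a proper prefix of any other stored word.
Those words: "CA", "CCACGATGTTA", "CCACGCTTT", "CCACGGCATCG", "CCAGTAC", "CCAGTG", "CCCCATGC", "CCCCTTCACT", "CCCCTTCAGGC", "CCCGTG", "CCGT", "CTACGAC"
Leaf count: 12

12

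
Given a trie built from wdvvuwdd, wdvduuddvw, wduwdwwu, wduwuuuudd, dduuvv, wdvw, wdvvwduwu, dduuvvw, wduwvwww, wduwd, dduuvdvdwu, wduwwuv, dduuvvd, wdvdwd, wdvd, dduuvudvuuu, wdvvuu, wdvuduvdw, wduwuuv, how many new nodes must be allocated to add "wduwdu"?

"wduwd" is already a path in the trie; the remaining "u" must be added.
So 6 − 5 = 1 new nodes.

1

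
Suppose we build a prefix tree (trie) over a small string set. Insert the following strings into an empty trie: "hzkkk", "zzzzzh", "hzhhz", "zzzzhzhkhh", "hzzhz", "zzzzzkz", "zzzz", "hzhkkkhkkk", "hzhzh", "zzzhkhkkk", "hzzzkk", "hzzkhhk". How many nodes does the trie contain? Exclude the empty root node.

Insert word by word; a character creates a node only if that edge doesn't already exist:
  "hzkkk" → 5 new (h, z, k, k, k)
  "zzzzzh" → 6 new (z, z, z, z, z, h)
  "hzhhz" → prefix "hz" already present; 3 new (h, h, z)
  "zzzzhzhkhh" → prefix "zzzz" already present; 6 new (h, z, h, k, h, h)
  "hzzhz" → prefix "hz" already present; 3 new (z, h, z)
  "zzzzzkz" → prefix "zzzzz" already present; 2 new (k, z)
  "zzzz" → prefix "zzzz" already present; 0 new (none)
  "hzhkkkhkkk" → prefix "hzh" already present; 7 new (k, k, k, h, k, k, k)
  "hzhzh" → prefix "hzh" already present; 2 new (z, h)
  "zzzhkhkkk" → prefix "zzz" already present; 6 new (h, k, h, k, k, k)
  "hzzzkk" → prefix "hzz" already present; 3 new (z, k, k)
  "hzzkhhk" → prefix "hzz" already present; 4 new (k, h, h, k)
Total nodes = 5 + 6 + 3 + 6 + 3 + 2 + 0 + 7 + 2 + 6 + 3 + 4 = 47

47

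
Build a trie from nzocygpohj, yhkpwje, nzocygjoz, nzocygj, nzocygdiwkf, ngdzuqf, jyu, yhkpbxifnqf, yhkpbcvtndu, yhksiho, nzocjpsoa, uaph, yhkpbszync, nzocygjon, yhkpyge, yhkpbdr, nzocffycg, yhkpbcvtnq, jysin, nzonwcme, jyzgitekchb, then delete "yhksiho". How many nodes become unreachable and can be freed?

A node on "yhksiho"'s path can go only if nothing else ends at it or branches off below it.
The suffix "siho" (4 nodes) is used only by "yhksiho"; the node for "yhk" still has the child "p", so pruning stops there.
Nodes removed: 4

4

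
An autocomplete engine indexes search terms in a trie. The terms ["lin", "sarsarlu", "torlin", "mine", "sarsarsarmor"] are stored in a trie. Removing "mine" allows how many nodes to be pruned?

After clearing the end-marker at "mine", prune upward until reaching a node still needed by another word.
No other word shares any prefix with "mine", so all 4 of its nodes go.
Nodes removed: 4

4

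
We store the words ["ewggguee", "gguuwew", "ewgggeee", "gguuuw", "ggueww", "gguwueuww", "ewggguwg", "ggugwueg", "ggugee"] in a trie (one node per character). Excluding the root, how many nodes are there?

Count nodes per top-level branch (shared prefixes stored once):
  'e'-branch (ewgggeee, ewggguee, ewggguwg): 13 nodes
  'g'-branch (ggueww, ggugee, ggugwueg, gguuuw, gguuwew, gguwueuww): 25 nodes
Sum: 38

38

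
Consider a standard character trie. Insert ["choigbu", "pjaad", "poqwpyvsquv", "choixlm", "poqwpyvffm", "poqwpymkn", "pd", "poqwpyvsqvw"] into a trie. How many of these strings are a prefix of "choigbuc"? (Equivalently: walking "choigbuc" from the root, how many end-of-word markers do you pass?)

1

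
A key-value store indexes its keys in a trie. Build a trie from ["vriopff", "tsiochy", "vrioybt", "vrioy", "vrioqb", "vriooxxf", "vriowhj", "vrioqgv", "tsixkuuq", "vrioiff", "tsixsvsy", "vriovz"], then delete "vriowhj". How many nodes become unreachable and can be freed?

3

Walk "vriowhj" from the leaf back toward the root, removing each node that no remaining word uses.
The suffix "whj" (3 nodes) is used only by "vriowhj"; the node for "vrio" still has the child "p", so pruning stops there.
Nodes removed: 3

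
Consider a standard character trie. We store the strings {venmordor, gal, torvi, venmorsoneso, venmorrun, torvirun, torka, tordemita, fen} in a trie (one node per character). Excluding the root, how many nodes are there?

Trace insertions, counting only characters that open a new branch:
  "venmordor" → 9 new (v, e, n, m, o, r, d, o, r)
  "gal" → 3 new (g, a, l)
  "torvi" → 5 new (t, o, r, v, i)
  "venmorsoneso" → prefix "venmor" already present; 6 new (s, o, n, e, s, o)
  "venmorrun" → prefix "venmor" already present; 3 new (r, u, n)
  "torvirun" → prefix "torvi" already present; 3 new (r, u, n)
  "torka" → prefix "tor" already present; 2 new (k, a)
  "tordemita" → prefix "tor" already present; 6 new (d, e, m, i, t, a)
  "fen" → 3 new (f, e, n)
Total nodes = 9 + 3 + 5 + 6 + 3 + 3 + 2 + 6 + 3 = 40

40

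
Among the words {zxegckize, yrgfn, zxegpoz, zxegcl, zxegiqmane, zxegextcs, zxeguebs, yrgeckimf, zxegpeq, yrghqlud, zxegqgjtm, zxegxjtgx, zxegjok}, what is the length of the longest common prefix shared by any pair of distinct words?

Equivalently: take the maximum, over all pairs, of their longest common prefix length.
"zxegckize" and "zxegcl" agree on "zxegc" (5 characters) before diverging; nothing deeper is shared.
Longest shared-prefix length: 5

5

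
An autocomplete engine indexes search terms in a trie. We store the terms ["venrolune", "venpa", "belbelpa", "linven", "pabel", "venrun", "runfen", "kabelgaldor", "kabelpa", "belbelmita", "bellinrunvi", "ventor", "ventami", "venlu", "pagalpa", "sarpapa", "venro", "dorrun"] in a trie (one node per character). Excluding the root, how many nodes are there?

Count nodes per top-level branch (shared prefixes stored once):
  'b'-branch (belbelmita, belbelpa, bellinrunvi): 20 nodes
  'd'-branch (dorrun): 6 nodes
  'k'-branch (kabelgaldor, kabelpa): 13 nodes
  'l'-branch (linven): 6 nodes
  'p'-branch (pabel, pagalpa): 10 nodes
  'r'-branch (runfen): 6 nodes
  's'-branch (sarpapa): 7 nodes
  'v'-branch (venlu, venpa, venro, venrolune, venrun, ventami, ventor): 21 nodes
Sum: 89

89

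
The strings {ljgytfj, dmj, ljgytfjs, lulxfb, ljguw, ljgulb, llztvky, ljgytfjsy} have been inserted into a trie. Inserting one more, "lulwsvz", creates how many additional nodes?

4

The longest prefix of "lulwsvz" already in the trie is "lul" (length 3).
New nodes needed: |"lulwsvz"| − 3 = 7 − 3 = 4.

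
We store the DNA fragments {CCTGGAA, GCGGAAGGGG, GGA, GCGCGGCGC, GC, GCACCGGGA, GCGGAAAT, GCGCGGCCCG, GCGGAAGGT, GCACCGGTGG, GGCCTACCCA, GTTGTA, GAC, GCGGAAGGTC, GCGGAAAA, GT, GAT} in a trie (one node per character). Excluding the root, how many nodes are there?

Count nodes per top-level branch (shared prefixes stored once):
  'C'-branch (CCTGGAA): 7 nodes
  'G'-branch (GAC, GAT, GC, GCACCGGGA, GCACCGGTGG, GCGCGGCCCG, GCGCGGCGC, GCGGAAAA, GCGGAAAT, GCGGAAGGGG, GCGGAAGGT, GCGGAAGGTC, GGA, GGCCTACCCA, GT, GTTGTA): 52 nodes
Sum: 59

59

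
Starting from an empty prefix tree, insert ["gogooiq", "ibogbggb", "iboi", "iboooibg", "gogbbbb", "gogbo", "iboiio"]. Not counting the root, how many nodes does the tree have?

28

Count nodes per top-level branch (shared prefixes stored once):
  'g'-branch (gogbbbb, gogbo, gogooiq): 12 nodes
  'i'-branch (ibogbggb, iboi, iboiio, iboooibg): 16 nodes
Sum: 28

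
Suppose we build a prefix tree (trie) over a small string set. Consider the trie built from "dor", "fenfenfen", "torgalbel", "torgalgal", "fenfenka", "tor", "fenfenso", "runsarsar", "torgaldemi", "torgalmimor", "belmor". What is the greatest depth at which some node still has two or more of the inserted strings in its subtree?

The deepest shared node is where two words last agree before diverging.
e.g. "fenfenfen" and "fenfenka" share the prefix "fenfen" of length 6; no pair shares a longer one.
Longest shared-prefix length: 6

6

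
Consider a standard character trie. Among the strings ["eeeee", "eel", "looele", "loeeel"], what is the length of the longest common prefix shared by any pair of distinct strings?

Equivalently: take the maximum, over all pairs, of their longest common prefix length.
e.g. "eeeee" and "eel" share the prefix "ee" of length 2; no pair shares a longer one.
Longest shared-prefix length: 2

2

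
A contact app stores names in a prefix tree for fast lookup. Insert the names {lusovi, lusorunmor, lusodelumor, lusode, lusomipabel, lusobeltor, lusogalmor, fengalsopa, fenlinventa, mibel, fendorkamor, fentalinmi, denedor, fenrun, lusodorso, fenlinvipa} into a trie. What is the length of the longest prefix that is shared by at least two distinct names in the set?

7

Look for the deepest trie node that still has at least two words in its subtree.
e.g. "fenlinventa" and "fenlinvipa" share the prefix "fenlinv" of length 7; no pair shares a longer one.
Longest shared-prefix length: 7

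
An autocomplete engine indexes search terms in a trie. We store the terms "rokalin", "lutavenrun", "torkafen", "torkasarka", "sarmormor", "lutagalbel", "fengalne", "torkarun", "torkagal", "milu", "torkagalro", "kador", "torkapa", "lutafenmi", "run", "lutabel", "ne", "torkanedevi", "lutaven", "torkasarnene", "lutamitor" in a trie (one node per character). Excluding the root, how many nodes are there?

99

Count nodes per top-level branch (shared prefixes stored once):
  'f'-branch (fengalne): 8 nodes
  'k'-branch (kador): 5 nodes
  'l'-branch (lutabel, lutafenmi, lutagalbel, lutamitor, lutaven, lutavenrun): 29 nodes
  'm'-branch (milu): 4 nodes
  'n'-branch (ne): 2 nodes
  'r'-branch (rokalin, run): 9 nodes
  's'-branch (sarmormor): 9 nodes
  't'-branch (torkafen, torkagal, torkagalro, torkanedevi, torkapa, torkarun, torkasarka, torkasarnene): 33 nodes
Sum: 99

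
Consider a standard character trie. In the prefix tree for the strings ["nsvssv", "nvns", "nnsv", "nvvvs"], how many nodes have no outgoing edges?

A leaf is a node with no children — equivalently, the end of a word that is not a proper prefix of any other stored word.
Those words: "nnsv", "nsvssv", "nvns", "nvvvs"
Leaf count: 4

4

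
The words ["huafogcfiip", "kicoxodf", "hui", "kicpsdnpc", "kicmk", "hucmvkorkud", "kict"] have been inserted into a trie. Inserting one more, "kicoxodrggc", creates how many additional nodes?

"kicoxod" is already a path in the trie; the remaining "rggc" must be added.
So 11 − 7 = 4 new nodes.

4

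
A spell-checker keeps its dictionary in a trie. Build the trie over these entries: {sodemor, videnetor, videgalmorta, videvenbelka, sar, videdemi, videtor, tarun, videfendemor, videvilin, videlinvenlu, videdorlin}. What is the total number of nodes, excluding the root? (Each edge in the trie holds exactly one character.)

71

Trace insertions, counting only characters that open a new branch:
  "sodemor" → 7 new (s, o, d, e, m, o, r)
  "videnetor" → 9 new (v, i, d, e, n, e, t, o, r)
  "videgalmorta" → prefix "vide" already present; 8 new (g, a, l, m, o, r, t, a)
  "videvenbelka" → prefix "vide" already present; 8 new (v, e, n, b, e, l, k, a)
  "sar" → prefix "s" already present; 2 new (a, r)
  "videdemi" → prefix "vide" already present; 4 new (d, e, m, i)
  "videtor" → prefix "vide" already present; 3 new (t, o, r)
  "tarun" → 5 new (t, a, r, u, n)
  "videfendemor" → prefix "vide" already present; 8 new (f, e, n, d, e, m, o, r)
  "videvilin" → prefix "videv" already present; 4 new (i, l, i, n)
  "videlinvenlu" → prefix "vide" already present; 8 new (l, i, n, v, e, n, l, u)
  "videdorlin" → prefix "vided" already present; 5 new (o, r, l, i, n)
Total nodes = 7 + 9 + 8 + 8 + 2 + 4 + 3 + 5 + 8 + 4 + 8 + 5 = 71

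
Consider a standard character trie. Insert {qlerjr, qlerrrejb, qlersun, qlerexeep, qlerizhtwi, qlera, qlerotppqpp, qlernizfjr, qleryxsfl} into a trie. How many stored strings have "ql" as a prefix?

9

Traverse to the node for "ql", then collect every word in that subtree.
Words under "ql": qlera, qlerexeep, qlerizhtwi, qlerjr, qlernizfjr, qlerotppqpp, qlerrrejb, qlersun, qleryxsfl
Count: 9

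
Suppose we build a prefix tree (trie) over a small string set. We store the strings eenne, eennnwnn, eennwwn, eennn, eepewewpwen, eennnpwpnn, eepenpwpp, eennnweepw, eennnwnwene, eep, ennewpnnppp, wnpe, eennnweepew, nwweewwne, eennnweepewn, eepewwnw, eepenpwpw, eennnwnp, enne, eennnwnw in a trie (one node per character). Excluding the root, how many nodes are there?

Count nodes per top-level branch (shared prefixes stored once):
  'e'-branch (eenne, eennn, eennnpwpnn, eennnweepew, eennnweepewn, eennnweepw, eennnwnn, eennnwnp, eennnwnw, eennnwnwene, eennwwn, eep, eepenpwpp, eepenpwpw, eepewewpwen, eepewwnw, enne, ennewpnnppp): 57 nodes
  'n'-branch (nwweewwne): 9 nodes
  'w'-branch (wnpe): 4 nodes
Sum: 70

70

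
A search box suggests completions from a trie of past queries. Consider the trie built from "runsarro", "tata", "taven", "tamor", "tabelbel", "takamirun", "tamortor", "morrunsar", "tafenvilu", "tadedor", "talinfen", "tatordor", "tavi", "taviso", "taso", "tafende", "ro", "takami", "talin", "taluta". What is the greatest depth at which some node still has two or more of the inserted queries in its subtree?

6

Look for the deepest trie node that still has at least two words in its subtree.
"takami" and "takamirun" agree on "takami" (6 characters) before diverging; nothing deeper is shared.
Longest shared-prefix length: 6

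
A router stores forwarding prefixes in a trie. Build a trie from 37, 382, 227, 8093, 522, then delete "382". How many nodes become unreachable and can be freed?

2

Walk "382" from the leaf back toward the root, removing each node that no remaining word uses.
The suffix "82" (2 nodes) is used only by "382"; the node for "3" still has the child "7", so pruning stops there.
Nodes removed: 2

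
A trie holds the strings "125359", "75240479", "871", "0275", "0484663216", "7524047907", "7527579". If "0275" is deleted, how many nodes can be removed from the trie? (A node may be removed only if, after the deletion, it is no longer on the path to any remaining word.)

3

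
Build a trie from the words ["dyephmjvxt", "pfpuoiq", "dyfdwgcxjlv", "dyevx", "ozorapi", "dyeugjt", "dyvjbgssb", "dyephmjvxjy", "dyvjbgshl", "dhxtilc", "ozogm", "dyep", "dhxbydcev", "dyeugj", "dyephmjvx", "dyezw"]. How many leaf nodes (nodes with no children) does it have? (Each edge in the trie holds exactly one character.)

13

Leaves are exactly the stored words that no other stored word extends.
Those words: "dhxbydcev", "dhxtilc", "dyephmjvxjy", "dyephmjvxt", "dyeugjt", "dyevx", "dyezw", "dyfdwgcxjlv", "dyvjbgshl", "dyvjbgssb", "ozogm", "ozorapi", "pfpuoiq"
Leaf count: 13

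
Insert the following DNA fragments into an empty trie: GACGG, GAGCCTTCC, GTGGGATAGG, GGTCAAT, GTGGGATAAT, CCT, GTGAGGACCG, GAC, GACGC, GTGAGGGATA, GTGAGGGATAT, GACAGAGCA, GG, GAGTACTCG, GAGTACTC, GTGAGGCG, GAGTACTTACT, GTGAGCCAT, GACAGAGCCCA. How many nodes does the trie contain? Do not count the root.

Insert word by word; a character creates a node only if that edge doesn't already exist:
  "GACGG" → 5 new (G, A, C, G, G)
  "GAGCCTTCC" → prefix "GA" already present; 7 new (G, C, C, T, T, C, C)
  "GTGGGATAGG" → prefix "G" already present; 9 new (T, G, G, G, A, T, A, G, G)
  "GGTCAAT" → prefix "G" already present; 6 new (G, T, C, A, A, T)
  "GTGGGATAAT" → prefix "GTGGGATA" already present; 2 new (A, T)
  "CCT" → 3 new (C, C, T)
  "GTGAGGACCG" → prefix "GTG" already present; 7 new (A, G, G, A, C, C, G)
  "GAC" → prefix "GAC" already present; 0 new (none)
  "GACGC" → prefix "GACG" already present; 1 new (C)
  "GTGAGGGATA" → prefix "GTGAGG" already present; 4 new (G, A, T, A)
  "GTGAGGGATAT" → prefix "GTGAGGGATA" already present; 1 new (T)
  "GACAGAGCA" → prefix "GAC" already present; 6 new (A, G, A, G, C, A)
  "GG" → prefix "GG" already present; 0 new (none)
  "GAGTACTCG" → prefix "GAG" already present; 6 new (T, A, C, T, C, G)
  "GAGTACTC" → prefix "GAGTACTC" already present; 0 new (none)
  "GTGAGGCG" → prefix "GTGAGG" already present; 2 new (C, G)
  "GAGTACTTACT" → prefix "GAGTACT" already present; 4 new (T, A, C, T)
  "GTGAGCCAT" → prefix "GTGAG" already present; 4 new (C, C, A, T)
  "GACAGAGCCCA" → prefix "GACAGAGC" already present; 3 new (C, C, A)
Total nodes = 5 + 7 + 9 + 6 + 2 + 3 + 7 + 0 + 1 + 4 + 1 + 6 + 0 + 6 + 0 + 2 + 4 + 4 + 3 = 70

70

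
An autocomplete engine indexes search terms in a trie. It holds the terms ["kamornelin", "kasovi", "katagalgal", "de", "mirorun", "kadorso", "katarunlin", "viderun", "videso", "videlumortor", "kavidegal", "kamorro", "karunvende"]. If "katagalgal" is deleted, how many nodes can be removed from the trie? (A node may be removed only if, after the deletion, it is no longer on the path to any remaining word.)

Walk "katagalgal" from the leaf back toward the root, removing each node that no remaining word uses.
The suffix "galgal" (6 nodes) is used only by "katagalgal"; the node for "kata" still has the child "r", so pruning stops there.
Nodes removed: 6

6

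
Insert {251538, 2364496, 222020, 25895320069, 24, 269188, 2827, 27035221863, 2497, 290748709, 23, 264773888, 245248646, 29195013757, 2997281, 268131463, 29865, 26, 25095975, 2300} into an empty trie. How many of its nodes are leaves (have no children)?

Leaves are exactly the stored words that no other stored word extends.
Those words: "222020", "2300", "2364496", "245248646", "2497", "25095975", "251538", "25895320069", "264773888", "268131463", "269188", "27035221863", "2827", "290748709", "29195013757", "29865", "2997281"
Leaf count: 17

17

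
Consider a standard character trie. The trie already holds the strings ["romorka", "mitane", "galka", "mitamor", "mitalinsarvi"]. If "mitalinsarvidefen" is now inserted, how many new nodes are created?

"mitalinsarvi" is already a path in the trie; the remaining "defen" must be added.
So 17 − 12 = 5 new nodes.

5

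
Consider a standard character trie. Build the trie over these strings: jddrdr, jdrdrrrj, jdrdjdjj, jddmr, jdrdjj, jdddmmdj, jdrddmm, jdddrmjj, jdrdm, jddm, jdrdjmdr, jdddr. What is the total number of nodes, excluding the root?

Insert word by word; a character creates a node only if that edge doesn't already exist:
  "jddrdr" → 6 new (j, d, d, r, d, r)
  "jdrdrrrj" → prefix "jd" already present; 6 new (r, d, r, r, r, j)
  "jdrdjdjj" → prefix "jdrd" already present; 4 new (j, d, j, j)
  "jddmr" → prefix "jdd" already present; 2 new (m, r)
  "jdrdjj" → prefix "jdrdj" already present; 1 new (j)
  "jdddmmdj" → prefix "jdd" already present; 5 new (d, m, m, d, j)
  "jdrddmm" → prefix "jdrd" already present; 3 new (d, m, m)
  "jdddrmjj" → prefix "jddd" already present; 4 new (r, m, j, j)
  "jdrdm" → prefix "jdrd" already present; 1 new (m)
  "jddm" → prefix "jddm" already present; 0 new (none)
  "jdrdjmdr" → prefix "jdrdj" already present; 3 new (m, d, r)
  "jdddr" → prefix "jdddr" already present; 0 new (none)
Total nodes = 6 + 6 + 4 + 2 + 1 + 5 + 3 + 4 + 1 + 0 + 3 + 0 = 35

35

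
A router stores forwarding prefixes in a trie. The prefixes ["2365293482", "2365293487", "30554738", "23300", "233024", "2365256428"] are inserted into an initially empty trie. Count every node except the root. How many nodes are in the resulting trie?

29

Insert word by word; a character creates a node only if that edge doesn't already exist:
  "2365293482" → 10 new (2, 3, 6, 5, 2, 9, 3, 4, 8, 2)
  "2365293487" → prefix "236529348" already present; 1 new (7)
  "30554738" → 8 new (3, 0, 5, 5, 4, 7, 3, 8)
  "23300" → prefix "23" already present; 3 new (3, 0, 0)
  "233024" → prefix "2330" already present; 2 new (2, 4)
  "2365256428" → prefix "23652" already present; 5 new (5, 6, 4, 2, 8)
Total nodes = 10 + 1 + 8 + 3 + 2 + 5 = 29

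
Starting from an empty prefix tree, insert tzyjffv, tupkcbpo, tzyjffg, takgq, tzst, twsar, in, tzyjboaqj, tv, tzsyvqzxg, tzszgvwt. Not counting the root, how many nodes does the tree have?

44

Insert word by word; a character creates a node only if that edge doesn't already exist:
  "tzyjffv" → 7 new (t, z, y, j, f, f, v)
  "tupkcbpo" → prefix "t" already present; 7 new (u, p, k, c, b, p, o)
  "tzyjffg" → prefix "tzyjff" already present; 1 new (g)
  "takgq" → prefix "t" already present; 4 new (a, k, g, q)
  "tzst" → prefix "tz" already present; 2 new (s, t)
  "twsar" → prefix "t" already present; 4 new (w, s, a, r)
  "in" → 2 new (i, n)
  "tzyjboaqj" → prefix "tzyj" already present; 5 new (b, o, a, q, j)
  "tv" → prefix "t" already present; 1 new (v)
  "tzsyvqzxg" → prefix "tzs" already present; 6 new (y, v, q, z, x, g)
  "tzszgvwt" → prefix "tzs" already present; 5 new (z, g, v, w, t)
Total nodes = 7 + 7 + 1 + 4 + 2 + 4 + 2 + 5 + 1 + 6 + 5 = 44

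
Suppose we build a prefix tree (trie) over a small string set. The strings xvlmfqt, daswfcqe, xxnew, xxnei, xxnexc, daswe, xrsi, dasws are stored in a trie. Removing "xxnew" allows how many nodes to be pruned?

1

Walk "xxnew" from the leaf back toward the root, removing each node that no remaining word uses.
The suffix "w" (1 node) is used only by "xxnew"; the node for "xxne" still has the child "i", so pruning stops there.
Nodes removed: 1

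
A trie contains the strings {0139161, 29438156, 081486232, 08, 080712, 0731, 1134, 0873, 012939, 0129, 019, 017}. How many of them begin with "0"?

10

Walk to "0"; the words in its subtree are exactly those with that prefix.
Words under "0": 0129, 012939, 0139161, 017, 019, 0731, 08, 080712, 081486232, 0873
Count: 10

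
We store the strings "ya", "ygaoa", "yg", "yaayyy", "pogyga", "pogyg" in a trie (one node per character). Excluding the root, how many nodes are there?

Insert word by word; a character creates a node only if that edge doesn't already exist:
  "ya" → 2 new (y, a)
  "ygaoa" → prefix "y" already present; 4 new (g, a, o, a)
  "yg" → prefix "yg" already present; 0 new (none)
  "yaayyy" → prefix "ya" already present; 4 new (a, y, y, y)
  "pogyga" → 6 new (p, o, g, y, g, a)
  "pogyg" → prefix "pogyg" already present; 0 new (none)
Total nodes = 2 + 4 + 0 + 4 + 6 + 0 = 16

16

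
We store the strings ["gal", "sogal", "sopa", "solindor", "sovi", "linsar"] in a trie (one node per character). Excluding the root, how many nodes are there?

Count nodes per top-level branch (shared prefixes stored once):
  'g'-branch (gal): 3 nodes
  'l'-branch (linsar): 6 nodes
  's'-branch (sogal, solindor, sopa, sovi): 15 nodes
Sum: 24

24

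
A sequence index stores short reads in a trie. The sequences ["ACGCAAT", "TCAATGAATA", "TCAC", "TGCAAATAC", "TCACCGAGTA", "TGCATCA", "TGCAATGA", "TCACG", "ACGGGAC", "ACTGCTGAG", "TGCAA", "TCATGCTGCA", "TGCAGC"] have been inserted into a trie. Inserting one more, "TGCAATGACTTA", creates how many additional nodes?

4

"TGCAATGA" is already a path in the trie; the remaining "CTTA" must be added.
So 12 − 8 = 4 new nodes.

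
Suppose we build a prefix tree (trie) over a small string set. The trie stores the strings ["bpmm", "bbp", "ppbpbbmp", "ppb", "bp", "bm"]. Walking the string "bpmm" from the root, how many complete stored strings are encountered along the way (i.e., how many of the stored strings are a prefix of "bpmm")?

2

Walk "bpmm" from the root; an end-of-word marker is hit whenever a stored word is a prefix of "bpmm".
Prefixes of the query that are stored words: "bp", "bpmm"
Count: 2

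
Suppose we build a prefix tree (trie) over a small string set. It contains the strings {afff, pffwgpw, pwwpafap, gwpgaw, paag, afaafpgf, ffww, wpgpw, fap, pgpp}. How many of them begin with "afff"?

1

Walk to "afff"; the words in its subtree are exactly those with that prefix.
Matches: "afff"
Count: 1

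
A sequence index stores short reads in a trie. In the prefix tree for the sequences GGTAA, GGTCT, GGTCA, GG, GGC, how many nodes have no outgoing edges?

4

A leaf is a node with no children — equivalently, the end of a word that is not a proper prefix of any other stored word.
Those words: "GGC", "GGTAA", "GGTCA", "GGTCT"
Leaf count: 4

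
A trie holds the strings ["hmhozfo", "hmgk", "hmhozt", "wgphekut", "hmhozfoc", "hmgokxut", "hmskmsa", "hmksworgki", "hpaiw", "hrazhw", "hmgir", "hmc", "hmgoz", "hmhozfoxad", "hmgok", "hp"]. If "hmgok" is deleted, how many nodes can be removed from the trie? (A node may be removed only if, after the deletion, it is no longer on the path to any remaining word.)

Walk "hmgok" from the leaf back toward the root, removing each node that no remaining word uses.
Every node on "hmgok" is still needed (e.g. by "hmgokxut"), so nothing is freed.
Nodes removed: 0

0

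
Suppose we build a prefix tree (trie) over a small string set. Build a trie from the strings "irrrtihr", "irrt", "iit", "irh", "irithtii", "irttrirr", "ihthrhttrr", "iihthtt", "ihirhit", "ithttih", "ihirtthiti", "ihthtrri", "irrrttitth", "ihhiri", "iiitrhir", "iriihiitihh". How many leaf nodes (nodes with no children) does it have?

16

A leaf is a node with no children — equivalently, the end of a word that is not a proper prefix of any other stored word.
Those words: "ihhiri", "ihirhit", "ihirtthiti", "ihthrhttrr", "ihthtrri", "iihthtt", "iiitrhir", "iit", "irh", "iriihiitihh", "irithtii", "irrrtihr", "irrrttitth", "irrt", "irttrirr", "ithttih"
Leaf count: 16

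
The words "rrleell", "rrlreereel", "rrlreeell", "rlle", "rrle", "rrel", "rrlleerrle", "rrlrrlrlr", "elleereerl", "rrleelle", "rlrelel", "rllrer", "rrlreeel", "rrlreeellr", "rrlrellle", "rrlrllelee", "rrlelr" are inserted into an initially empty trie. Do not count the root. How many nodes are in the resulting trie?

Count nodes per top-level branch (shared prefixes stored once):
  'e'-branch (elleereerl): 10 nodes
  'r'-branch (rlle, rllrer, rlrelel, rrel, rrle, rrleell, rrleelle, rrlelr, rrlleerrle, rrlreeel, rrlreeell, rrlreeellr, rrlreereel, rrlrellle, rrlrllelee, rrlrrlrlr): 56 nodes
Sum: 66

66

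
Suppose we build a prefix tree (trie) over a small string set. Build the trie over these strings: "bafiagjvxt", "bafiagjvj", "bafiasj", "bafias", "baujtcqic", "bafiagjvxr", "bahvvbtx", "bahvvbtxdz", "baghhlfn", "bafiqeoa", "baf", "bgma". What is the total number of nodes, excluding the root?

For each word, the new-node count is its length minus the longest prefix already in the trie:
  "bafiagjvxt" → 10 new (b, a, f, i, a, g, j, v, x, t)
  "bafiagjvj" → prefix "bafiagjv" already present; 1 new (j)
  "bafiasj" → prefix "bafia" already present; 2 new (s, j)
  "bafias" → prefix "bafias" already present; 0 new (none)
  "baujtcqic" → prefix "ba" already present; 7 new (u, j, t, c, q, i, c)
  "bafiagjvxr" → prefix "bafiagjvx" already present; 1 new (r)
  "bahvvbtx" → prefix "ba" already present; 6 new (h, v, v, b, t, x)
  "bahvvbtxdz" → prefix "bahvvbtx" already present; 2 new (d, z)
  "baghhlfn" → prefix "ba" already present; 6 new (g, h, h, l, f, n)
  "bafiqeoa" → prefix "bafi" already present; 4 new (q, e, o, a)
  "baf" → prefix "baf" already present; 0 new (none)
  "bgma" → prefix "b" already present; 3 new (g, m, a)
Total nodes = 10 + 1 + 2 + 0 + 7 + 1 + 6 + 2 + 6 + 4 + 0 + 3 = 42

42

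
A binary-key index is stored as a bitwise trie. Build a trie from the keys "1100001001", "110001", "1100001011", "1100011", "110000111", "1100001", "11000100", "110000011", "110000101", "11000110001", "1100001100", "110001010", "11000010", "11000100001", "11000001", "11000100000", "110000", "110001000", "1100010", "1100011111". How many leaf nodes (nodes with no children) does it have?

Leaves are exactly the stored words that no other stored word extends.
Those words: "110000011", "1100001001", "1100001011", "1100001100", "110000111", "11000100000", "11000100001", "110001010", "11000110001", "1100011111"
Leaf count: 10

10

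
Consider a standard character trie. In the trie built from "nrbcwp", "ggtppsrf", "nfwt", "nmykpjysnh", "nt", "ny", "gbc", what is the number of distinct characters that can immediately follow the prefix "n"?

5

Follow the path "n" to its node, then look at its outgoing edges.
Characters that immediately follow "n" among the stored strings: {f, m, r, t, y}.
That node has 5 child edges.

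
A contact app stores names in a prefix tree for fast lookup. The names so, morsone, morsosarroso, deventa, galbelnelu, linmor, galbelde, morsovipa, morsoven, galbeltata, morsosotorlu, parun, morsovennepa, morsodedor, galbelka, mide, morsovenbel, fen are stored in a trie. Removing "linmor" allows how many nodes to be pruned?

6

Walk "linmor" from the leaf back toward the root, removing each node that no remaining word uses.
No other word shares any prefix with "linmor", so all 6 of its nodes go.
Nodes removed: 6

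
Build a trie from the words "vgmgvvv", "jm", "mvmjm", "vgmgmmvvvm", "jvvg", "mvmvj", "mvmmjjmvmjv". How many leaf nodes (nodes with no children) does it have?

7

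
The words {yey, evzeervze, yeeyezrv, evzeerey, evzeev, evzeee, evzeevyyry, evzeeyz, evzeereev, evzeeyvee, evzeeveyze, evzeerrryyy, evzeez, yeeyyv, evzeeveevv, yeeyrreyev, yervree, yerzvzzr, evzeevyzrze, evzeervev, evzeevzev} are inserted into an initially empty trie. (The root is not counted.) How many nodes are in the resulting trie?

73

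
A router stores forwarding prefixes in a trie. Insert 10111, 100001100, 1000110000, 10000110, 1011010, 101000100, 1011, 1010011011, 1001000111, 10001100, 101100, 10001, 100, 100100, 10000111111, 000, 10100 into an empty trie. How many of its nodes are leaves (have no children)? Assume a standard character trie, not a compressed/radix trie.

10

Leaves are exactly the stored words that no other stored word extends.
Those words: "000", "100001100", "10000111111", "1000110000", "1001000111", "101000100", "1010011011", "101100", "1011010", "10111"
Leaf count: 10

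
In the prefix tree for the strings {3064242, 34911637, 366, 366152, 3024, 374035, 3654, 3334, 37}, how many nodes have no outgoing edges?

7

A leaf is a node with no children — equivalently, the end of a word that is not a proper prefix of any other stored word.
Those words: "3024", "3064242", "3334", "34911637", "3654", "366152", "374035"
Leaf count: 7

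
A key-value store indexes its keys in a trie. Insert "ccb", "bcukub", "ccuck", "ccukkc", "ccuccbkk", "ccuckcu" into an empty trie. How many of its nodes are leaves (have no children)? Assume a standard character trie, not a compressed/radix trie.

A leaf is a node with no children — equivalently, the end of a word that is not a proper prefix of any other stored word.
Those words: "bcukub", "ccb", "ccuccbkk", "ccuckcu", "ccukkc"
Leaf count: 5

5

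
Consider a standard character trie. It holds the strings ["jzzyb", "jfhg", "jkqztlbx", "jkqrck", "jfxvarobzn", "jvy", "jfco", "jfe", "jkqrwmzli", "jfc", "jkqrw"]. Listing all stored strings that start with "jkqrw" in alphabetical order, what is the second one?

Words with prefix "jkqrw", in lexicographic order: "jkqrw", "jkqrwmzli"
The 2nd is jkqrwmzli.

jkqrwmzli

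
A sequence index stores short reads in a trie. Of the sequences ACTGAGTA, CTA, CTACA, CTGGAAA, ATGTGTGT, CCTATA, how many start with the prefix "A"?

Traverse to the node for "A", then collect every word in that subtree.
Matches: "ACTGAGTA", "ATGTGTGT"
Count: 2

2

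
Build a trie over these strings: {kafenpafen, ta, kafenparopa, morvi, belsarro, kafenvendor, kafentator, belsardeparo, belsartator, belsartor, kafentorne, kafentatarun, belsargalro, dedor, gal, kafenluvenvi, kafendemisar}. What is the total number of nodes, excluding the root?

For each word, the new-node count is its length minus the longest prefix already in the trie:
  "kafenpafen" → 10 new (k, a, f, e, n, p, a, f, e, n)
  "ta" → 2 new (t, a)
  "kafenparopa" → prefix "kafenpa" already present; 4 new (r, o, p, a)
  "morvi" → 5 new (m, o, r, v, i)
  "belsarro" → 8 new (b, e, l, s, a, r, r, o)
  "kafenvendor" → prefix "kafen" already present; 6 new (v, e, n, d, o, r)
  "kafentator" → prefix "kafen" already present; 5 new (t, a, t, o, r)
  "belsardeparo" → prefix "belsar" already present; 6 new (d, e, p, a, r, o)
  "belsartator" → prefix "belsar" already present; 5 new (t, a, t, o, r)
  "belsartor" → prefix "belsart" already present; 2 new (o, r)
  "kafentorne" → prefix "kafent" already present; 4 new (o, r, n, e)
  "kafentatarun" → prefix "kafentat" already present; 4 new (a, r, u, n)
  "belsargalro" → prefix "belsar" already present; 5 new (g, a, l, r, o)
  "dedor" → 5 new (d, e, d, o, r)
  "gal" → 3 new (g, a, l)
  "kafenluvenvi" → prefix "kafen" already present; 7 new (l, u, v, e, n, v, i)
  "kafendemisar" → prefix "kafen" already present; 7 new (d, e, m, i, s, a, r)
Total nodes = 10 + 2 + 4 + 5 + 8 + 6 + 5 + 6 + 5 + 2 + 4 + 4 + 5 + 5 + 3 + 7 + 7 = 88

88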